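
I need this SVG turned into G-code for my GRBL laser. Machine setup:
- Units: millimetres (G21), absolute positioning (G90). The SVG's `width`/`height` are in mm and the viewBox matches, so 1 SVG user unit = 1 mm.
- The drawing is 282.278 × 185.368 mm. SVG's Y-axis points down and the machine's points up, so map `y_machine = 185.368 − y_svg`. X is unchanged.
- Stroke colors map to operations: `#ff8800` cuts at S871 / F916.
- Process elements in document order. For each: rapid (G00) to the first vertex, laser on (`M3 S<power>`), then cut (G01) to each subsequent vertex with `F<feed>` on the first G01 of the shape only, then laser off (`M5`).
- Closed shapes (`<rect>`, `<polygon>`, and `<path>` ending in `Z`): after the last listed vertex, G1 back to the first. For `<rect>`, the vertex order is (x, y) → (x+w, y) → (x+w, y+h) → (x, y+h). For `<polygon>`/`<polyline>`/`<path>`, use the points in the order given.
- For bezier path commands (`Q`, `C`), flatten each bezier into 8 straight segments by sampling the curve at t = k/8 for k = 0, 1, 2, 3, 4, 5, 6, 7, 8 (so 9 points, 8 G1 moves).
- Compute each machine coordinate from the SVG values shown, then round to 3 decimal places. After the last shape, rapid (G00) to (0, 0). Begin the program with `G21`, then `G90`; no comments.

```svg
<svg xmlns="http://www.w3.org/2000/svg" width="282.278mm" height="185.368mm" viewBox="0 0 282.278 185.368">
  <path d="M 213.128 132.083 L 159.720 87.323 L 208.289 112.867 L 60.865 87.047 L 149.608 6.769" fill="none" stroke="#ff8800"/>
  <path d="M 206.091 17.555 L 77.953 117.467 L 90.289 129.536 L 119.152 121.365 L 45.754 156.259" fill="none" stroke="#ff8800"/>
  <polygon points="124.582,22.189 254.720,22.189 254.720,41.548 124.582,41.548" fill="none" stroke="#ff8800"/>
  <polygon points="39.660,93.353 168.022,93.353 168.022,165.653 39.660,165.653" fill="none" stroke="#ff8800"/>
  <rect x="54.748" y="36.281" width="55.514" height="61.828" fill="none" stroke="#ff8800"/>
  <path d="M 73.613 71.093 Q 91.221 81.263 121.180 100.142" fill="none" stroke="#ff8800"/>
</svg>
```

1 u = 1 mm; y_m = 185.368 − y.

[1] `<path>` open polyline, #ff8800→cut S871 F916: (213.128,53.285) → (159.720,98.045) → (208.289,72.501) → (60.865,98.321) → (149.608,178.599)

[2] `<path>` open polyline, #ff8800→cut S871 F916: (206.091,167.813) → (77.953,67.901) → (90.289,55.832) → (119.152,64.003) → (45.754,29.109)

[3] `<polygon>` rectangle, #ff8800→cut S871 F916: (124.582,163.179) → (254.720,163.179) → (254.720,143.820) → (124.582,143.820) → (124.582,163.179) (closed)

[4] `<polygon>` rectangle, #ff8800→cut S871 F916: (39.660,92.015) → (168.022,92.015) → (168.022,19.715) → (39.660,19.715) → (39.660,92.015) (closed)

[5] `<rect>` rectangle, #ff8800→cut S871 F916: (54.748,149.087) → (110.262,149.087) → (110.262,87.259) → (54.748,87.259) → (54.748,149.087) (closed)

[6] `<path>` quadratic bezier, #ff8800→cut S871 F916: (73.613,114.275) → (78.208,111.596) → (83.189,108.646) → (88.556,105.423) → (94.309,101.928) → (100.448,98.161) → (106.972,94.121) → (113.883,89.810) → (121.180,85.226)

G21
G90
G00 X213.128 Y53.285
M3 S871
G01 X159.720 Y98.045 F916
G01 X208.289 Y72.501
G01 X60.865 Y98.321
G01 X149.608 Y178.599
M5
G00 X206.091 Y167.813
M3 S871
G01 X77.953 Y67.901 F916
G01 X90.289 Y55.832
G01 X119.152 Y64.003
G01 X45.754 Y29.109
M5
G00 X124.582 Y163.179
M3 S871
G01 X254.720 Y163.179 F916
G01 X254.720 Y143.820
G01 X124.582 Y143.820
G01 X124.582 Y163.179
M5
G00 X39.660 Y92.015
M3 S871
G01 X168.022 Y92.015 F916
G01 X168.022 Y19.715
G01 X39.660 Y19.715
G01 X39.660 Y92.015
M5
G00 X54.748 Y149.087
M3 S871
G01 X110.262 Y149.087 F916
G01 X110.262 Y87.259
G01 X54.748 Y87.259
G01 X54.748 Y149.087
M5
G00 X73.613 Y114.275
M3 S871
G01 X78.208 Y111.596 F916
G01 X83.189 Y108.646
G01 X88.556 Y105.423
G01 X94.309 Y101.928
G01 X100.448 Y98.161
G01 X106.972 Y94.121
G01 X113.883 Y89.810
G01 X121.180 Y85.226
M5
G00 X0.000 Y0.000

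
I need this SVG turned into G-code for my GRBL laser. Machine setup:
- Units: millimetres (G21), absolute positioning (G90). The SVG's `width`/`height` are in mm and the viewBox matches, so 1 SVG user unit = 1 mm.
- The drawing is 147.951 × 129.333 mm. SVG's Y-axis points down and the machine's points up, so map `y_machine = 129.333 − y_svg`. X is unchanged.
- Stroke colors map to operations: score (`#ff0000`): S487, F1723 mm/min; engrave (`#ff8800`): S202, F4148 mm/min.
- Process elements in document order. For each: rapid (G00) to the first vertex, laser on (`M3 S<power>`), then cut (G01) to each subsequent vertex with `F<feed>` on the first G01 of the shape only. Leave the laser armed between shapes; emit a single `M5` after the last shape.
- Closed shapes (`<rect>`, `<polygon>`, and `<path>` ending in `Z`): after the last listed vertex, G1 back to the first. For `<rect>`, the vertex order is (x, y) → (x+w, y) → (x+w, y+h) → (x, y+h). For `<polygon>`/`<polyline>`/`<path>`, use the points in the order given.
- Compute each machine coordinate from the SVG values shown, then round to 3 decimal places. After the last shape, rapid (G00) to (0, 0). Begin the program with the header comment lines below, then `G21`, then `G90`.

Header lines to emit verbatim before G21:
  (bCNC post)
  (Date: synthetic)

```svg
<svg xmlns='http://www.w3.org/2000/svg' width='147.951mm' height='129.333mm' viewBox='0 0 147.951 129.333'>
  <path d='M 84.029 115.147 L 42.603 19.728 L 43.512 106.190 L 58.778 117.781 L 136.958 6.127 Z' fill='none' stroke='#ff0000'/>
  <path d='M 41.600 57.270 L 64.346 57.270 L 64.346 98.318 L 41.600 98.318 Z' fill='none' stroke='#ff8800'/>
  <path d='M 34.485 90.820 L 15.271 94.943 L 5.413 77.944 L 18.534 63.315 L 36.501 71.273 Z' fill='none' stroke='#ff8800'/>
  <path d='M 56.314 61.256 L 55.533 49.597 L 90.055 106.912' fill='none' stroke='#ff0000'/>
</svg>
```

1 u = 1 mm; y_m = 129.333 − y.

[1] `<path>` closed polygon, #ff0000→score S487 F1723: (84.029,14.186) → (42.603,109.605) → (43.512,23.143) → (58.778,11.552) → (136.958,123.206) → (84.029,14.186) (closed)

[2] `<path>` rectangle, #ff8800→engrave S202 F4148: (41.600,72.063) → (64.346,72.063) → (64.346,31.015) → (41.600,31.015) → (41.600,72.063) (closed)

[3] `<path>` regular polygon, #ff8800→engrave S202 F4148: (34.485,38.513) → (15.271,34.390) → (5.413,51.389) → (18.534,66.018) → (36.501,58.060) → (34.485,38.513) (closed)

[4] `<path>` open polyline, #ff0000→score S487 F1723: (56.314,68.077) → (55.533,79.736) → (90.055,22.421)

(bCNC post)
(Date: synthetic)
G21
G90
G00 X84.029 Y14.186
M3 S487
G01 X42.603 Y109.605 F1723
G01 X43.512 Y23.143
G01 X58.778 Y11.552
G01 X136.958 Y123.206
G01 X84.029 Y14.186
G00 X41.600 Y72.063
M3 S202
G01 X64.346 Y72.063 F4148
G01 X64.346 Y31.015
G01 X41.600 Y31.015
G01 X41.600 Y72.063
G00 X34.485 Y38.513
M3 S202
G01 X15.271 Y34.390 F4148
G01 X5.413 Y51.389
G01 X18.534 Y66.018
G01 X36.501 Y58.060
G01 X34.485 Y38.513
G00 X56.314 Y68.077
M3 S487
G01 X55.533 Y79.736 F1723
G01 X90.055 Y22.421
M5
G00 X0.000 Y0.000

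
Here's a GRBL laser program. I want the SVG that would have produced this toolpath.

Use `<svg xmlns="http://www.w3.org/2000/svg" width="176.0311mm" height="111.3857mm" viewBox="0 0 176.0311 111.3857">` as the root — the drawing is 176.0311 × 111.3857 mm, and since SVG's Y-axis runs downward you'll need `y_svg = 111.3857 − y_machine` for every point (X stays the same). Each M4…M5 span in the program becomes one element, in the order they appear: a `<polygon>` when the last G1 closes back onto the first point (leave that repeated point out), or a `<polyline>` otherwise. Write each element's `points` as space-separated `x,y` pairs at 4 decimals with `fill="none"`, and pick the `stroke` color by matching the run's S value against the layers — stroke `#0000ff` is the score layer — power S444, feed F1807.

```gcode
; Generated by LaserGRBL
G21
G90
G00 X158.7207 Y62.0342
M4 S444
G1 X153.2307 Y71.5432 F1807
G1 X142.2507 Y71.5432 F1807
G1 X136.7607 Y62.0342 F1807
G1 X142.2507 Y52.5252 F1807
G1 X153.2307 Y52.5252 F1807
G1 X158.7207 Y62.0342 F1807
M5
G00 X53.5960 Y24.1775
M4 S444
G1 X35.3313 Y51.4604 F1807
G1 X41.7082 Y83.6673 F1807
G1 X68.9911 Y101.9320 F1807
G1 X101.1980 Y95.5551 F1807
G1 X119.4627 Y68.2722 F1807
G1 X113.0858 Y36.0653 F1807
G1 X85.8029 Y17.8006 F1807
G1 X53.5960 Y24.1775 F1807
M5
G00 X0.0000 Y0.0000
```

Each laser-on run becomes one SVG element. Flip Y back into SVG space with y_svg = 111.3857 − y_machine. Every run uses S444, so all elements get stroke `#0000ff` (score).

Run 1: The run returns to its start, so emit a `<polygon>` with points (Y-flipped): 158.7207,49.3515 153.2307,39.8425 142.2507,39.8425 136.7607,49.3515 142.2507,58.8605 153.2307,58.8605.

Run 2: The run returns to its start, so emit a `<polygon>` with points (Y-flipped): 53.5960,87.2082 35.3313,59.9253 41.7082,27.7184 68.9911,9.4537 101.1980,15.8306 119.4627,43.1135 113.0858,75.3204 85.8029,93.5851.

<svg xmlns="http://www.w3.org/2000/svg" width="176.0311mm" height="111.3857mm" viewBox="0 0 176.0311 111.3857">
  <polygon points="158.7207,49.3515 153.2307,39.8425 142.2507,39.8425 136.7607,49.3515 142.2507,58.8605 153.2307,58.8605" fill="none" stroke="#0000ff"/>
  <polygon points="53.5960,87.2082 35.3313,59.9253 41.7082,27.7184 68.9911,9.4537 101.1980,15.8306 119.4627,43.1135 113.0858,75.3204 85.8029,93.5851" fill="none" stroke="#0000ff"/>
</svg>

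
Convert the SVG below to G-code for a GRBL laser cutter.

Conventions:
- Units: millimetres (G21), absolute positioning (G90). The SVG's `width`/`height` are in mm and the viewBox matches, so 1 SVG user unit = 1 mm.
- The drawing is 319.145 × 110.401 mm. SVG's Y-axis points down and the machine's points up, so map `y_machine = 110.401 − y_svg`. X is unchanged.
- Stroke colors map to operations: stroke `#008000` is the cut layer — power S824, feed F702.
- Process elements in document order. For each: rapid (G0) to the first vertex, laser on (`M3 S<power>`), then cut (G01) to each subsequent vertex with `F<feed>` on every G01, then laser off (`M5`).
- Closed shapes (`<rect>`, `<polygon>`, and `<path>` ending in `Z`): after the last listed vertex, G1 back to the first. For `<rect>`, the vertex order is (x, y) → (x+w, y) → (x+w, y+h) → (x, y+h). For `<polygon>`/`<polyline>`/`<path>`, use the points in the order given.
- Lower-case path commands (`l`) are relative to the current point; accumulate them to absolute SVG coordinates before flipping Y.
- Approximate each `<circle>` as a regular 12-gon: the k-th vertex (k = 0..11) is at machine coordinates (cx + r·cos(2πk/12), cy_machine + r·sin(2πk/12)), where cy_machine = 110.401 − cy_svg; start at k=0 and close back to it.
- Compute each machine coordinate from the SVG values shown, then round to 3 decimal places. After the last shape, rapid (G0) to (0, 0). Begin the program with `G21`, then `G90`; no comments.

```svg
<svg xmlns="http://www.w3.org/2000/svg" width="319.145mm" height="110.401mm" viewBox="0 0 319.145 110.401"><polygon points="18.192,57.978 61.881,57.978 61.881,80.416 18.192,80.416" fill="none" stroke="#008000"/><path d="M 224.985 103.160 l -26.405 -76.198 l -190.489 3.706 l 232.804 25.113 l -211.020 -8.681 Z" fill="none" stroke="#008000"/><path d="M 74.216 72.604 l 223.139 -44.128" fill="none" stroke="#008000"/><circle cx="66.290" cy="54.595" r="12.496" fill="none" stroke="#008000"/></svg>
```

1 u = 1 mm; y_m = 110.401 − y.

[1] `<polygon>` rectangle, #008000→cut S824 F702: (18.192,52.423) → (61.881,52.423) → (61.881,29.985) → (18.192,29.985) → (18.192,52.423) (closed)

[2] `<path>` closed polygon, #008000→cut S824 F702: (224.985,7.241) → (198.580,83.439) → (8.091,79.733) → (240.895,54.620) → (29.875,63.301) → (224.985,7.241) (closed)

[3] `<path>` line segment, #008000→cut S824 F702: (74.216,37.797) → (297.355,81.925)

[4] `<circle>` circle, #008000→cut S824 F702: (78.786,55.806) → (77.112,62.054) → (72.538,66.628) → (66.290,68.302) → (60.042,66.628) → (55.468,62.054) → (53.794,55.806) → (55.468,49.558) → (60.042,44.984) → (66.290,43.310) → (72.538,44.984) → (77.112,49.558) → (78.786,55.806) (closed)

G21
G90
G0 X18.192 Y52.423
M3 S824
G01 X61.881 Y52.423 F702
G01 X61.881 Y29.985 F702
G01 X18.192 Y29.985 F702
G01 X18.192 Y52.423 F702
M5
G0 X224.985 Y7.241
M3 S824
G01 X198.580 Y83.439 F702
G01 X8.091 Y79.733 F702
G01 X240.895 Y54.620 F702
G01 X29.875 Y63.301 F702
G01 X224.985 Y7.241 F702
M5
G0 X74.216 Y37.797
M3 S824
G01 X297.355 Y81.925 F702
M5
G0 X78.786 Y55.806
M3 S824
G01 X77.112 Y62.054 F702
G01 X72.538 Y66.628 F702
G01 X66.290 Y68.302 F702
G01 X60.042 Y66.628 F702
G01 X55.468 Y62.054 F702
G01 X53.794 Y55.806 F702
G01 X55.468 Y49.558 F702
G01 X60.042 Y44.984 F702
G01 X66.290 Y43.310 F702
G01 X72.538 Y44.984 F702
G01 X77.112 Y49.558 F702
G01 X78.786 Y55.806 F702
M5
G0 X0.000 Y0.000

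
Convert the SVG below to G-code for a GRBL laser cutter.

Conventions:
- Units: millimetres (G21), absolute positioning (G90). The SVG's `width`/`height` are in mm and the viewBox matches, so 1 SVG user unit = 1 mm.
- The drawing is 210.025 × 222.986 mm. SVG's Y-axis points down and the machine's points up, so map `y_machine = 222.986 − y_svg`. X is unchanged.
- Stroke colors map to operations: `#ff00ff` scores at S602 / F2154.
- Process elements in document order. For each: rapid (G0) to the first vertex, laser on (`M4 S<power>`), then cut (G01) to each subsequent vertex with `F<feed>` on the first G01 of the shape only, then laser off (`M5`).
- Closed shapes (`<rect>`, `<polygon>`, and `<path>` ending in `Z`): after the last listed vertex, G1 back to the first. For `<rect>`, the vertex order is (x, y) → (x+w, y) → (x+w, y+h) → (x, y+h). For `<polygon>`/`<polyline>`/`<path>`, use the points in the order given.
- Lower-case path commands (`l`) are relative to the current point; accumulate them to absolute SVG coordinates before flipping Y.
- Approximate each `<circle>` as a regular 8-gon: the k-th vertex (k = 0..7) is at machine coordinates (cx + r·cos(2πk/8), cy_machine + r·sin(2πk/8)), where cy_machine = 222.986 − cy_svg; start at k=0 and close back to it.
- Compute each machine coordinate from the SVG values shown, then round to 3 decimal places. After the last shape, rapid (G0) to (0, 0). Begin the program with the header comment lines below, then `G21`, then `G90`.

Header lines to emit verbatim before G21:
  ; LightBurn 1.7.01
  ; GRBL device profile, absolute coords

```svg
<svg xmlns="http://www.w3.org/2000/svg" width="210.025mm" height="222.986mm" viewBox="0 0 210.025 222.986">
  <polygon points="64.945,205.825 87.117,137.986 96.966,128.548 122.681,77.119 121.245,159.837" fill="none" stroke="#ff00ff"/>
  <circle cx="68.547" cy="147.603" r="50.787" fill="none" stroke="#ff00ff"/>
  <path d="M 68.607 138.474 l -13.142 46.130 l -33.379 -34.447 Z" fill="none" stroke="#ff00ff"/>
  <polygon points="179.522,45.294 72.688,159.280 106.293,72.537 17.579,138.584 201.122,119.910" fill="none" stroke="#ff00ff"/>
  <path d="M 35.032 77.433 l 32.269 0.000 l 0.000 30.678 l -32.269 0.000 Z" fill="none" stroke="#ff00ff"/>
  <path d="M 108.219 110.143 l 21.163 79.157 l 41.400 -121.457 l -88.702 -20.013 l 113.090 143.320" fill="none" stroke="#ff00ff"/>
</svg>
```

; LightBurn 1.7.01
; GRBL device profile, absolute coords
G21
G90
G0 X64.945 Y17.161
M4 S602
G01 X87.117 Y85.000 F2154
G01 X96.966 Y94.438
G01 X122.681 Y145.867
G01 X121.245 Y63.149
G01 X64.945 Y17.161
M5
G0 X119.334 Y75.383
M4 S602
G01 X104.459 Y111.295 F2154
G01 X68.547 Y126.170
G01 X32.635 Y111.295
G01 X17.760 Y75.383
G01 X32.635 Y39.471
G01 X68.547 Y24.596
G01 X104.459 Y39.471
G01 X119.334 Y75.383
M5
G0 X68.607 Y84.512
M4 S602
G01 X55.465 Y38.382 F2154
G01 X22.086 Y72.829
G01 X68.607 Y84.512
M5
G0 X179.522 Y177.692
M4 S602
G01 X72.688 Y63.706 F2154
G01 X106.293 Y150.449
G01 X17.579 Y84.402
G01 X201.122 Y103.076
G01 X179.522 Y177.692
M5
G0 X35.032 Y145.553
M4 S602
G01 X67.301 Y145.553 F2154
G01 X67.301 Y114.875
G01 X35.032 Y114.875
G01 X35.032 Y145.553
M5
G0 X108.219 Y112.843
M4 S602
G01 X129.382 Y33.686 F2154
G01 X170.782 Y155.143
G01 X82.080 Y175.156
G01 X195.170 Y31.836
M5
G0 X0.000 Y0.000

Since the viewBox matches the mm dimensions, user units are millimetres directly. The only transform is the Y-flip y_m = 222.986 − y_svg.

Shape 1 is a closed polygon drawn with `<polygon>`. Its stroke #ff00ff means score at S602, F2154. After flipping Y the toolpath is (64.945,17.161) → (87.117,85.000) → (96.966,94.438) → (122.681,145.867) → (121.245,63.149) → (64.945,17.161), returning to the start.

Shape 2 is a circle drawn with `<circle>`. Its stroke #ff00ff means score at S602, F2154. After flipping Y the toolpath is (119.334,75.383) → (104.459,111.295) → (68.547,126.170) → (32.635,111.295) → (17.760,75.383) → (32.635,39.471) → (68.547,24.596) → (104.459,39.471) → (119.334,75.383), returning to the start.

Shape 3 is a regular polygon drawn with `<path>`. Its stroke #ff00ff means score at S602, F2154. After flipping Y the toolpath is (68.607,84.512) → (55.465,38.382) → (22.086,72.829) → (68.607,84.512), returning to the start.

Shape 4 is a closed polygon drawn with `<polygon>`. Its stroke #ff00ff means score at S602, F2154. After flipping Y the toolpath is (179.522,177.692) → (72.688,63.706) → (106.293,150.449) → (17.579,84.402) → (201.122,103.076) → (179.522,177.692), returning to the start.

Shape 5 is a rectangle drawn with `<path>`. Its stroke #ff00ff means score at S602, F2154. After flipping Y the toolpath is (35.032,145.553) → (67.301,145.553) → (67.301,114.875) → (35.032,114.875) → (35.032,145.553), returning to the start.

Shape 6 is a open polyline drawn with `<path>`. Its stroke #ff00ff means score at S602, F2154. After flipping Y the toolpath is (108.219,112.843) → (129.382,33.686) → (170.782,155.143) → (82.080,175.156) → (195.170,31.836).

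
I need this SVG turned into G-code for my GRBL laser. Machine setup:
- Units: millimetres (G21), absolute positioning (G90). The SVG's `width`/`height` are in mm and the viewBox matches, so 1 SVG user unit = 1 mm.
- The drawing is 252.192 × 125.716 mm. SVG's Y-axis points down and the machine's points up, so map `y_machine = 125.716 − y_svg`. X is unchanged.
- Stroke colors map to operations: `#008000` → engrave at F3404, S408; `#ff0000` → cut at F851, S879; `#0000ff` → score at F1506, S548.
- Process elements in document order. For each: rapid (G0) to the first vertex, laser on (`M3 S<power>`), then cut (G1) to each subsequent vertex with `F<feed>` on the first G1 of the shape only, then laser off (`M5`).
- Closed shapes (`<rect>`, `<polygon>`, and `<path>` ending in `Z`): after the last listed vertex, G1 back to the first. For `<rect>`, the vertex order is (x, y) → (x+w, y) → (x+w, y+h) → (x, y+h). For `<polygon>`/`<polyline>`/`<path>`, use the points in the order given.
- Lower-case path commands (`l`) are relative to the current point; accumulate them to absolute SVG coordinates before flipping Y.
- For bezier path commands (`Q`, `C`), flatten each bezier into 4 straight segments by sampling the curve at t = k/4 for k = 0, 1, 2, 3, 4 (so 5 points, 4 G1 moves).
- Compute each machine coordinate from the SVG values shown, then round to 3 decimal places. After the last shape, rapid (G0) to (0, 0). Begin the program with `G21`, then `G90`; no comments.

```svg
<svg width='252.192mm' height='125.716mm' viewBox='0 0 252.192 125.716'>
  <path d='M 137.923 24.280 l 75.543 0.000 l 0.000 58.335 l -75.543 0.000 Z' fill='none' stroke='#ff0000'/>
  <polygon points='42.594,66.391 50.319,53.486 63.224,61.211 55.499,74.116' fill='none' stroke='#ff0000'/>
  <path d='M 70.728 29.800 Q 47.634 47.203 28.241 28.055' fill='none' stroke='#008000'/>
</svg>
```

G21
G90
G0 X137.923 Y101.436
M3 S879
G1 X213.466 Y101.436 F851
G1 X213.466 Y43.101
G1 X137.923 Y43.101
G1 X137.923 Y101.436
M5
G0 X42.594 Y59.325
M3 S879
G1 X50.319 Y72.230 F851
G1 X63.224 Y64.505
G1 X55.499 Y51.600
G1 X42.594 Y59.325
M5
G0 X70.728 Y95.916
M3 S408
G1 X59.412 Y89.499 F3404
G1 X48.559 Y87.651
G1 X38.169 Y90.371
G1 X28.241 Y97.661
M5
G0 X0.000 Y0.000

1 u = 1 mm; y_m = 125.716 − y.

[1] `<path>` rectangle, #ff0000→cut S879 F851: (137.923,101.436) → (213.466,101.436) → (213.466,43.101) → (137.923,43.101) → (137.923,101.436) (closed)

[2] `<polygon>` regular polygon, #ff0000→cut S879 F851: (42.594,59.325) → (50.319,72.230) → (63.224,64.505) → (55.499,51.600) → (42.594,59.325) (closed)

[3] `<path>` quadratic bezier, #008000→engrave S408 F3404: (70.728,95.916) → (59.412,89.499) → (48.559,87.651) → (38.169,90.371) → (28.241,97.661)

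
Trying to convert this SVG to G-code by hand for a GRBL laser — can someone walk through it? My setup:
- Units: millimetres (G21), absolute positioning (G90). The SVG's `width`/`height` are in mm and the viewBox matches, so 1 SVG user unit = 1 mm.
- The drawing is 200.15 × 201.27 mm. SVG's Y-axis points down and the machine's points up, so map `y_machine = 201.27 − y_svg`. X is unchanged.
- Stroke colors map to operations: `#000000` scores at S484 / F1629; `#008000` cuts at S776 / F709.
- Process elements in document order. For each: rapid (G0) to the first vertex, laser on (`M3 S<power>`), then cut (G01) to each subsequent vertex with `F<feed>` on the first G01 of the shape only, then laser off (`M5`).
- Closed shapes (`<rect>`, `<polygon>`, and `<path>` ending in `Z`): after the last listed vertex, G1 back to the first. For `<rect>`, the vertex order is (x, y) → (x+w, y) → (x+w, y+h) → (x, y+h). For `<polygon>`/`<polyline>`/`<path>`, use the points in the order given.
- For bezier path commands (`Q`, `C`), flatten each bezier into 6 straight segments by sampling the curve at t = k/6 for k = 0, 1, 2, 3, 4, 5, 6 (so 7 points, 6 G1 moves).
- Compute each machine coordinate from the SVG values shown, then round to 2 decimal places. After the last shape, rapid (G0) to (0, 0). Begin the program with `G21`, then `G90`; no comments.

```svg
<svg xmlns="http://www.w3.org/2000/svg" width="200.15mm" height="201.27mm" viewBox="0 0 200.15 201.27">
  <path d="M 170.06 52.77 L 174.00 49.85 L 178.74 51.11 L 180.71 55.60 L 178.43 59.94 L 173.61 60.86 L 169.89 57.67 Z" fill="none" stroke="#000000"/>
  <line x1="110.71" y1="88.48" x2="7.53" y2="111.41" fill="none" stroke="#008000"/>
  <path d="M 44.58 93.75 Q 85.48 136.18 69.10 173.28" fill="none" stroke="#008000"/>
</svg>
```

G21
G90
G0 X170.06 Y148.50
M3 S484
G01 X174.00 Y151.42 F1629
G01 X178.74 Y150.16
G01 X180.71 Y145.67
G01 X178.43 Y141.33
G01 X173.61 Y140.41
G01 X169.89 Y143.60
G01 X170.06 Y148.50
M5
G0 X110.71 Y112.79
M3 S776
G01 X7.53 Y89.86 F709
M5
G0 X44.58 Y107.52
M3 S776
G01 X56.62 Y93.52 F709
G01 X65.48 Y79.83
G01 X71.16 Y66.42
G01 X73.66 Y53.32
G01 X72.97 Y40.50
G01 X69.10 Y27.99
M5
G0 X0.00 Y0.00

Since the viewBox matches the mm dimensions, user units are millimetres directly. The only transform is the Y-flip y_m = 201.27 − y_svg.

Shape 1 is a regular polygon drawn with `<path>`. Its stroke #000000 means score at S484, F1629. After flipping Y the toolpath is (170.06,148.50) → (174.00,151.42) → (178.74,150.16) → (180.71,145.67) → (178.43,141.33) → (173.61,140.41) → (169.89,143.60) → (170.06,148.50), returning to the start.

Shape 2 is a line segment drawn with `<line>`. Its stroke #008000 means cut at S776, F709. After flipping Y the toolpath is (110.71,112.79) → (7.53,89.86).

Shape 3 is a quadratic bezier drawn with `<path>`. Its stroke #008000 means cut at S776, F709. After flipping Y the toolpath is (44.58,107.52) → (56.62,93.52) → (65.48,79.83) → (71.16,66.42) → (73.66,53.32) → (72.97,40.50) → (69.10,27.99).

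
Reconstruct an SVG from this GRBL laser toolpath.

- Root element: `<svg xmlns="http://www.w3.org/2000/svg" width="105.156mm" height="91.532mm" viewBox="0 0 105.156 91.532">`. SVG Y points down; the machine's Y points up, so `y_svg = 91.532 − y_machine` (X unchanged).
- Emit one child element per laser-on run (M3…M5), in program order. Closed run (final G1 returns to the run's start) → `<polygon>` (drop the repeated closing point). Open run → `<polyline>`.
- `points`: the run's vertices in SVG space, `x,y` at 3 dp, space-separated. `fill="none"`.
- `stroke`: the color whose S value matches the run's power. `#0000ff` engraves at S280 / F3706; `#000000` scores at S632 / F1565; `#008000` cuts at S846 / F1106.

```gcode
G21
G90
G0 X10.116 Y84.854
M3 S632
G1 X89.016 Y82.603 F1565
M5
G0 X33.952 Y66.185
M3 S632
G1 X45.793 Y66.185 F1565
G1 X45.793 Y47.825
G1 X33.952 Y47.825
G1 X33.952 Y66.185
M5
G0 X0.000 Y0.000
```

<svg xmlns="http://www.w3.org/2000/svg" width="105.156mm" height="91.532mm" viewBox="0 0 105.156 91.532">
  <polyline points="10.116,6.678 89.016,8.929" fill="none" stroke="#000000"/>
  <polygon points="33.952,25.347 45.793,25.347 45.793,43.707 33.952,43.707" fill="none" stroke="#000000"/>
</svg>

y_svg = 91.532 − y_m. Every run uses S632, so all elements get stroke `#000000` (score).

[1] open run; points: 10.116,6.678 89.016,8.929

[2] closed run; points: 33.952,25.347 45.793,25.347 45.793,43.707 33.952,43.707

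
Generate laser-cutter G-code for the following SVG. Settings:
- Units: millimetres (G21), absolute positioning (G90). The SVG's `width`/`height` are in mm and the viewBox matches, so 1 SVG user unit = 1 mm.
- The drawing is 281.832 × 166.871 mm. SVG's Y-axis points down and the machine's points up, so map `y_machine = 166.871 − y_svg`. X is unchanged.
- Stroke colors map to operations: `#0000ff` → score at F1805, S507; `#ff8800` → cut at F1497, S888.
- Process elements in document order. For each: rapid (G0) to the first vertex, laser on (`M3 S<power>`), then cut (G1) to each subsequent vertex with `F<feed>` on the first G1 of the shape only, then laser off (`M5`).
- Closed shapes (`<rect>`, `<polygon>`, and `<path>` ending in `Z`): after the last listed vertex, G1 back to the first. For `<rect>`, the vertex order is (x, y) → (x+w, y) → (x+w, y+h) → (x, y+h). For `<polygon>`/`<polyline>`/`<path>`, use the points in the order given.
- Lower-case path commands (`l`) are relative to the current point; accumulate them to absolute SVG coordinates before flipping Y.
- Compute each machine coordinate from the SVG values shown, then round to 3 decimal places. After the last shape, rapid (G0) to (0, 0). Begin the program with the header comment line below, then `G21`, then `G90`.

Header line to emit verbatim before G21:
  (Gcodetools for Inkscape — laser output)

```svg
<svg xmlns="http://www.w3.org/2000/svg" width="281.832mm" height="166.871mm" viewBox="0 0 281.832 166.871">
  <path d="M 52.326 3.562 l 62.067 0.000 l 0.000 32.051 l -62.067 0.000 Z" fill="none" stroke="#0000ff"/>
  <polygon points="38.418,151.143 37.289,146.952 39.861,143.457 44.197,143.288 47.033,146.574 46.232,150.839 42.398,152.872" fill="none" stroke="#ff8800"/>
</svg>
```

(Gcodetools for Inkscape — laser output)
G21
G90
G0 X52.326 Y163.309
M3 S507
G1 X114.393 Y163.309 F1805
G1 X114.393 Y131.258
G1 X52.326 Y131.258
G1 X52.326 Y163.309
M5
G0 X38.418 Y15.728
M3 S888
G1 X37.289 Y19.919 F1497
G1 X39.861 Y23.414
G1 X44.197 Y23.583
G1 X47.033 Y20.297
G1 X46.232 Y16.032
G1 X42.398 Y13.999
G1 X38.418 Y15.728
M5
G0 X0.000 Y0.000

1 u = 1 mm; y_m = 166.871 − y.

[1] `<path>` rectangle, #0000ff→score S507 F1805: (52.326,163.309) → (114.393,163.309) → (114.393,131.258) → (52.326,131.258) → (52.326,163.309) (closed)

[2] `<polygon>` regular polygon, #ff8800→cut S888 F1497: (38.418,15.728) → (37.289,19.919) → (39.861,23.414) → (44.197,23.583) → (47.033,20.297) → (46.232,16.032) → (42.398,13.999) → (38.418,15.728) (closed)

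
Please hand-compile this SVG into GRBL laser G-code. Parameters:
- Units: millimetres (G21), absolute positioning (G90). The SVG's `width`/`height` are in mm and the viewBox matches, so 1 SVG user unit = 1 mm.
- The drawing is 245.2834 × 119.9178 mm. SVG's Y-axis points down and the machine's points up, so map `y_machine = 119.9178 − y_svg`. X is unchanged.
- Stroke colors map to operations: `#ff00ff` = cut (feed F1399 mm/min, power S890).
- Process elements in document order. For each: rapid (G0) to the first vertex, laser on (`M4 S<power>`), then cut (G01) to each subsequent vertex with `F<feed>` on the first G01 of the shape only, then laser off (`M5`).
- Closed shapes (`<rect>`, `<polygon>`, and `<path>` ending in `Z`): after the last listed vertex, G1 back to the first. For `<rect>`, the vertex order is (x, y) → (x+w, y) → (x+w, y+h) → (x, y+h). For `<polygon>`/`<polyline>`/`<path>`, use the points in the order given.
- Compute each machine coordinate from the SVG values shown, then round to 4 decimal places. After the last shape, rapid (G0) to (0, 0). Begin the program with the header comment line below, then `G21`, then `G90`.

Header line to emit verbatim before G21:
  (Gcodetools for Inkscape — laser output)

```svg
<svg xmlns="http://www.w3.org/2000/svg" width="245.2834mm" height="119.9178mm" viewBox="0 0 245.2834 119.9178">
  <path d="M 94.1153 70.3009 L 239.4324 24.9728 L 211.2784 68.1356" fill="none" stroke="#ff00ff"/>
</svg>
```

(Gcodetools for Inkscape — laser output)
G21
G90
G0 X94.1153 Y49.6169
M4 S890
G01 X239.4324 Y94.9450 F1399
G01 X211.2784 Y51.7822
M5
G0 X0.0000 Y0.0000

Since the viewBox matches the mm dimensions, user units are millimetres directly. The only transform is the Y-flip y_m = 119.9178 − y_svg.

Shape 1 is a open polyline drawn with `<path>`. Its stroke #ff00ff means cut at S890, F1399. After flipping Y the toolpath is (94.1153,49.6169) → (239.4324,94.9450) → (211.2784,51.7822).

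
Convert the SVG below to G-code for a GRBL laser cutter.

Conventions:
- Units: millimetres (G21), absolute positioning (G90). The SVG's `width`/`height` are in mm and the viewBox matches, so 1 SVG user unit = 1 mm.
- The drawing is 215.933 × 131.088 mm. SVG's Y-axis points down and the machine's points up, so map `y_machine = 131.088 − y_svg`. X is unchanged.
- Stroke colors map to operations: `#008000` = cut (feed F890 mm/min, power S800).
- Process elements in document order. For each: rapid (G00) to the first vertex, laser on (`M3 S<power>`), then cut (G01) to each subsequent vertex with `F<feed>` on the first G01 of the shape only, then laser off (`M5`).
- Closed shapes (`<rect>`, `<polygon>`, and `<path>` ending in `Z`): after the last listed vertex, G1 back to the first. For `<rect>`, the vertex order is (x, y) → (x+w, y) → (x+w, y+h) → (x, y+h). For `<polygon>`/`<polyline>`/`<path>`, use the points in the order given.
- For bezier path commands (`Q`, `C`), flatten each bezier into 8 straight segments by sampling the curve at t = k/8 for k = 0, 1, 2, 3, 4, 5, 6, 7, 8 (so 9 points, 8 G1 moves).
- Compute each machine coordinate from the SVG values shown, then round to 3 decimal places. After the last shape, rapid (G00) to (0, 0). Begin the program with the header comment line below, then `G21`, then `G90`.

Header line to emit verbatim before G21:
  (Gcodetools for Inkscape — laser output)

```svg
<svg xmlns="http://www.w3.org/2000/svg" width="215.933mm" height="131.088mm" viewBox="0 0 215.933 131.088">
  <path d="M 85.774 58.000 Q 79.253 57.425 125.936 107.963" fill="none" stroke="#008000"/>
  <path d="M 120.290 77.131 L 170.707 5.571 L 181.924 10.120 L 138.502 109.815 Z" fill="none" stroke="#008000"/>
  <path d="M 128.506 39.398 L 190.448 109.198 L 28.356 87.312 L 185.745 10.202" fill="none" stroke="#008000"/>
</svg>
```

(Gcodetools for Inkscape — laser output)
G21
G90
G00 X85.774 Y73.088
M3 S800
G01 X84.975 Y72.433 F890
G01 X85.839 Y70.181
G01 X88.365 Y66.331
G01 X92.554 Y60.885
G01 X98.406 Y53.841
G01 X105.920 Y45.199
G01 X115.097 Y34.961
G01 X125.936 Y23.125
M5
G00 X120.290 Y53.957
M3 S800
G01 X170.707 Y125.517 F890
G01 X181.924 Y120.968
G01 X138.502 Y21.273
G01 X120.290 Y53.957
M5
G00 X128.506 Y91.690
M3 S800
G01 X190.448 Y21.890 F890
G01 X28.356 Y43.776
G01 X185.745 Y120.886
M5
G00 X0.000 Y0.000

Since the viewBox matches the mm dimensions, user units are millimetres directly. The only transform is the Y-flip y_m = 131.088 − y_svg.

Shape 1 is a quadratic bezier drawn with `<path>`. Its stroke #008000 means cut at S800, F890. After flipping Y the toolpath is (85.774,73.088) → (84.975,72.433) → (85.839,70.181) → (88.365,66.331) → (92.554,60.885) → (98.406,53.841) → (105.920,45.199) → (115.097,34.961) → (125.936,23.125).

Shape 2 is a closed polygon drawn with `<path>`. Its stroke #008000 means cut at S800, F890. After flipping Y the toolpath is (120.290,53.957) → (170.707,125.517) → (181.924,120.968) → (138.502,21.273) → (120.290,53.957), returning to the start.

Shape 3 is a open polyline drawn with `<path>`. Its stroke #008000 means cut at S800, F890. After flipping Y the toolpath is (128.506,91.690) → (190.448,21.890) → (28.356,43.776) → (185.745,120.886).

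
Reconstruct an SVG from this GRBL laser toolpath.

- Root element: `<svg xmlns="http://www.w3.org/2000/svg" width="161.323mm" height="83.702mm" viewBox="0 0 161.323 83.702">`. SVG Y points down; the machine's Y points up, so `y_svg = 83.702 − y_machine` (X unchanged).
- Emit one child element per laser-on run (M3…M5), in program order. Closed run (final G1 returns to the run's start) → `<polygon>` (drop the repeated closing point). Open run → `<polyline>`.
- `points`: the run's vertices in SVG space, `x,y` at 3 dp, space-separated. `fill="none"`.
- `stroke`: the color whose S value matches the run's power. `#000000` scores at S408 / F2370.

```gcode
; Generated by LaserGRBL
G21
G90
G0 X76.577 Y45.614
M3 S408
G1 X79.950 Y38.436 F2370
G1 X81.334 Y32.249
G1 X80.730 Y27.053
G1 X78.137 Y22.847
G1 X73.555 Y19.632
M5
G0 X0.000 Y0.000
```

Machine Y-up, SVG Y-down with viewBox height 83.702, so y_svg = 83.702 − y_machine; X carries over. Every run uses S408, so all elements get stroke `#000000` (score).

Run 1: The run is open, so emit a `<polyline>` with points (Y-flipped): 76.577,38.088 79.950,45.266 81.334,51.453 80.730,56.649 78.137,60.855 73.555,64.070.

<svg xmlns="http://www.w3.org/2000/svg" width="161.323mm" height="83.702mm" viewBox="0 0 161.323 83.702">
  <polyline points="76.577,38.088 79.950,45.266 81.334,51.453 80.730,56.649 78.137,60.855 73.555,64.070" fill="none" stroke="#000000"/>
</svg>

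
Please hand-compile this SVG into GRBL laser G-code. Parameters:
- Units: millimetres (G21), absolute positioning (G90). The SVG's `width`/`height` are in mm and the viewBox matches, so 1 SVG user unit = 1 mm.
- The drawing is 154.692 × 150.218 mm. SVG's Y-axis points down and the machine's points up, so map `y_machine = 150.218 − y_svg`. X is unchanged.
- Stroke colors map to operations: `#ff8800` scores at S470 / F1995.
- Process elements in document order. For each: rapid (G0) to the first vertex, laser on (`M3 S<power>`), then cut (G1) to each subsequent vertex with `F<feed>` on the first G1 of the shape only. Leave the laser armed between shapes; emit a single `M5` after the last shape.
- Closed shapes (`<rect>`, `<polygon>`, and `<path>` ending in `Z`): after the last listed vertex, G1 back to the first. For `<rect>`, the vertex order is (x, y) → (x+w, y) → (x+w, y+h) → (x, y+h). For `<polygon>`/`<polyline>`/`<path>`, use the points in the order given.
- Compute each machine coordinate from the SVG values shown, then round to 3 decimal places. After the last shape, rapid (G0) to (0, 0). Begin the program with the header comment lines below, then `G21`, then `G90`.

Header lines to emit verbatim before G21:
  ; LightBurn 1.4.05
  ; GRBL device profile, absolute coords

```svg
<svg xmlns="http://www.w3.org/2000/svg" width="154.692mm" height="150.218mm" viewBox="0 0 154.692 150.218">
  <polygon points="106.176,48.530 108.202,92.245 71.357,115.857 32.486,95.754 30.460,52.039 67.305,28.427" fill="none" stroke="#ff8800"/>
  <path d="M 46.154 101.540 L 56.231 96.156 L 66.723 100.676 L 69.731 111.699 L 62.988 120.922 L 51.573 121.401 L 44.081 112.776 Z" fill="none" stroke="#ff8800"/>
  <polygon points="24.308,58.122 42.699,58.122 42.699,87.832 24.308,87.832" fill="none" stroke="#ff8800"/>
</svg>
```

; LightBurn 1.4.05
; GRBL device profile, absolute coords
G21
G90
G0 X106.176 Y101.688
M3 S470
G1 X108.202 Y57.973 F1995
G1 X71.357 Y34.361
G1 X32.486 Y54.464
G1 X30.460 Y98.179
G1 X67.305 Y121.791
G1 X106.176 Y101.688
G0 X46.154 Y48.678
M3 S470
G1 X56.231 Y54.062 F1995
G1 X66.723 Y49.542
G1 X69.731 Y38.519
G1 X62.988 Y29.296
G1 X51.573 Y28.817
G1 X44.081 Y37.442
G1 X46.154 Y48.678
G0 X24.308 Y92.096
M3 S470
G1 X42.699 Y92.096 F1995
G1 X42.699 Y62.386
G1 X24.308 Y62.386
G1 X24.308 Y92.096
M5
G0 X0.000 Y0.000

viewBox `0 0 154.692 150.218` with mm width/height → 1 unit = 1 mm. Flip: y_m = 150.218 − y_svg.

**Shape 1** — `<polygon>` regular polygon, stroke `#ff8800` → score (S470, F1995). Machine vertices: (106.176,101.688) → (108.202,57.973) → (71.357,34.361) → (32.486,54.464) → (30.460,98.179) → (67.305,121.791) → (106.176,101.688). Closed: final G1 returns to the first vertex.

**Shape 2** — `<path>` regular polygon, stroke `#ff8800` → score (S470, F1995). Machine vertices: (46.154,48.678) → (56.231,54.062) → (66.723,49.542) → (69.731,38.519) → (62.988,29.296) → (51.573,28.817) → (44.081,37.442) → (46.154,48.678). Closed: final G1 returns to the first vertex.

**Shape 3** — `<polygon>` rectangle, stroke `#ff8800` → score (S470, F1995). Machine vertices: (24.308,92.096) → (42.699,92.096) → (42.699,62.386) → (24.308,62.386) → (24.308,92.096). Closed: final G1 returns to the first vertex.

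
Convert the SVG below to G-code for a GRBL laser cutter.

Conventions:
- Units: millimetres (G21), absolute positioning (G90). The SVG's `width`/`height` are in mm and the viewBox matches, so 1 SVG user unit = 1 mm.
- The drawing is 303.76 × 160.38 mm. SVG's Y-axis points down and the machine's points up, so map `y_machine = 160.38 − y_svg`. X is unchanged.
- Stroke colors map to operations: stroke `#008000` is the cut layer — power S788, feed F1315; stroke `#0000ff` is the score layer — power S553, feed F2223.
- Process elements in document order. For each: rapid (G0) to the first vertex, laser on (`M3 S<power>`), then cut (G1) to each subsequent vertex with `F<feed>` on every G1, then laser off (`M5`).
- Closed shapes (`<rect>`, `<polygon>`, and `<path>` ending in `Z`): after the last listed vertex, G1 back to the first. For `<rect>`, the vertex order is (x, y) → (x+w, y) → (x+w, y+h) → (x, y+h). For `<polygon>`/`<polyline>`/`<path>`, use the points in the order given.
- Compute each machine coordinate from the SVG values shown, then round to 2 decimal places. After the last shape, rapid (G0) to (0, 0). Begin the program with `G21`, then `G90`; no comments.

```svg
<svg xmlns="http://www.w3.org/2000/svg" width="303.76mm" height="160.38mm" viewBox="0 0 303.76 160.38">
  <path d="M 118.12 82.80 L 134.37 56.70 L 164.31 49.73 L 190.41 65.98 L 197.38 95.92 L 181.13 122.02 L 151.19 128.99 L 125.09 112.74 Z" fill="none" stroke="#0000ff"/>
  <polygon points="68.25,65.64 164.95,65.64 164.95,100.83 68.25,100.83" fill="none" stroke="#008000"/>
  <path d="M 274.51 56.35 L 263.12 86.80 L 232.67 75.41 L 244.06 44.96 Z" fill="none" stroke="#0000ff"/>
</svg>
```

G21
G90
G0 X118.12 Y77.58
M3 S553
G1 X134.37 Y103.68 F2223
G1 X164.31 Y110.65 F2223
G1 X190.41 Y94.40 F2223
G1 X197.38 Y64.46 F2223
G1 X181.13 Y38.36 F2223
G1 X151.19 Y31.39 F2223
G1 X125.09 Y47.64 F2223
G1 X118.12 Y77.58 F2223
M5
G0 X68.25 Y94.74
M3 S788
G1 X164.95 Y94.74 F1315
G1 X164.95 Y59.55 F1315
G1 X68.25 Y59.55 F1315
G1 X68.25 Y94.74 F1315
M5
G0 X274.51 Y104.03
M3 S553
G1 X263.12 Y73.58 F2223
G1 X232.67 Y84.97 F2223
G1 X244.06 Y115.42 F2223
G1 X274.51 Y104.03 F2223
M5
G0 X0.00 Y0.00

viewBox `0 0 303.76 160.38` with mm width/height → 1 unit = 1 mm. Flip: y_m = 160.38 − y_svg.

**Shape 1** — `<path>` regular polygon, stroke `#0000ff` → score (S553, F2223). Machine vertices: (118.12,77.58) → (134.37,103.68) → (164.31,110.65) → (190.41,94.40) → (197.38,64.46) → (181.13,38.36) → (151.19,31.39) → (125.09,47.64) → (118.12,77.58). Closed: final G1 returns to the first vertex.

**Shape 2** — `<polygon>` rectangle, stroke `#008000` → cut (S788, F1315). Machine vertices: (68.25,94.74) → (164.95,94.74) → (164.95,59.55) → (68.25,59.55) → (68.25,94.74). Closed: final G1 returns to the first vertex.

**Shape 3** — `<path>` regular polygon, stroke `#0000ff` → score (S553, F2223). Machine vertices: (274.51,104.03) → (263.12,73.58) → (232.67,84.97) → (244.06,115.42) → (274.51,104.03). Closed: final G1 returns to the first vertex.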